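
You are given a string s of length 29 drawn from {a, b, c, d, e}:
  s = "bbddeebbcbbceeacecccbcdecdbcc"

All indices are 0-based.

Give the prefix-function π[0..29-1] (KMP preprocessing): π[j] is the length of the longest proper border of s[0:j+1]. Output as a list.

[0, 1, 0, 0, 0, 0, 1, 2, 0, 1, 2, 0, 0, 0, 0, 0, 0, 0, 0, 0, 1, 0, 0, 0, 0, 0, 1, 0, 0]

π[0] = 0
j=1 s[j]='b': π[1]=1 (border 'b')
j=2 s[j]='d': k: 1→0; π[2]=0 (border '')
j=3 s[j]='d': π[3]=0 (border '')
j=4 s[j]='e': π[4]=0 (border '')
j=5 s[j]='e': π[5]=0 (border '')
j=6 s[j]='b': π[6]=1 (border 'b')
j=7 s[j]='b': π[7]=2 (border 'bb')
j=8 s[j]='c': k: 2→1→0; π[8]=0 (border '')
j=9 s[j]='b': π[9]=1 (border 'b')
j=10 s[j]='b': π[10]=2 (border 'bb')
j=11 s[j]='c': k: 2→1→0; π[11]=0 (border '')
j=12 s[j]='e': π[12]=0 (border '')
j=13 s[j]='e': π[13]=0 (border '')
j=14 s[j]='a': π[14]=0 (border '')
j=15 s[j]='c': π[15]=0 (border '')
j=16 s[j]='e': π[16]=0 (border '')
j=17 s[j]='c': π[17]=0 (border '')
j=18 s[j]='c': π[18]=0 (border '')
j=19 s[j]='c': π[19]=0 (border '')
j=20 s[j]='b': π[20]=1 (border 'b')
j=21 s[j]='c': k: 1→0; π[21]=0 (border '')
j=22 s[j]='d': π[22]=0 (border '')
j=23 s[j]='e': π[23]=0 (border '')
j=24 s[j]='c': π[24]=0 (border '')
j=25 s[j]='d': π[25]=0 (border '')
j=26 s[j]='b': π[26]=1 (border 'b')
j=27 s[j]='c': k: 1→0; π[27]=0 (border '')
j=28 s[j]='c': π[28]=0 (border '')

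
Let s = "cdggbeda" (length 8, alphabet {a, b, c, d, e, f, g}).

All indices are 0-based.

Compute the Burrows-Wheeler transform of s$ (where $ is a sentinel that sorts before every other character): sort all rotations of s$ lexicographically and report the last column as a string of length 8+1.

rank  rotation   last
    0  $cdggbeda  a
    1  a$cdggbed  d
    2  beda$cdgg  g
    3  cdggbeda$  $
    4  da$cdggbe  e
    5  dggbeda$c  c
    6  eda$cdggb  b
    7  gbeda$cdg  g
    8  ggbeda$cd  d

adg$ecbgd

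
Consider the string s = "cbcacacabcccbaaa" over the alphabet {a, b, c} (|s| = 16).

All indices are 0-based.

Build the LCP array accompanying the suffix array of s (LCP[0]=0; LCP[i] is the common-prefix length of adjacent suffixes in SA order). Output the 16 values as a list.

[0, 1, 2, 1, 1, 3, 0, 1, 2, 0, 2, 4, 1, 2, 1, 2]

rank | idx | suffix
   0 |  15 | a
   1 |  14 | aa
   2 |  13 | aaa
   3 |   7 | abcccbaaa
   4 |   5 | acabcccbaaa
   5 |   3 | acacabcccbaaa
   6 |  12 | baaa
   7 |   1 | bcacacabcccbaaa
   8 |   8 | bcccbaaa
   9 |   6 | cabcccbaaa
  10 |   4 | cacabcccbaaa
  11 |   2 | cacacabcccbaaa
  12 |  11 | cbaaa
  13 |   0 | cbcacacabcccbaaa
  14 |  10 | ccbaaa
  15 |   9 | cccbaaa

SA = [15, 14, 13, 7, 5, 3, 12, 1, 8, 6, 4, 2, 11, 0, 10, 9]
i: (SA[i-1],SA[i]) lcp shared
  1: (15,14) 1 'a'
  2: (14,13) 2 'aa'
  3: (13,7) 1 'a'
  4: (7,5) 1 'a'
  5: (5,3) 3 'aca'
  6: (3,12) 0 ''
  7: (12,1) 1 'b'
  8: (1,8) 2 'bc'
  9: (8,6) 0 ''
  10: (6,4) 2 'ca'
  11: (4,2) 4 'caca'
  12: (2,11) 1 'c'
  13: (11,0) 2 'cb'
  14: (0,10) 1 'c'
  15: (10,9) 2 'cc'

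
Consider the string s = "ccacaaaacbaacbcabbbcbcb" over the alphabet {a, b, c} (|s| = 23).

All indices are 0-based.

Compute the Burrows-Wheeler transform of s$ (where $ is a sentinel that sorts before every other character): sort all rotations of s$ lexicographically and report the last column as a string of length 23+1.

rank  rotation                  last
    0  $ccacaaaacbaacbcabbbcbcb  b
    1  aaaacbaacbcabbbcbcb$ccac  c
    2  aaacbaacbcabbbcbcb$ccaca  a
    3  aacbaacbcabbbcbcb$ccacaa  a
    4  aacbcabbbcbcb$ccacaaaacb  b
    5  abbbcbcb$ccacaaaacbaacbc  c
    6  acaaaacbaacbcabbbcbcb$cc  c
    7  acbaacbcabbbcbcb$ccacaaa  a
    8  acbcabbbcbcb$ccacaaaacba  a
    9  b$ccacaaaacbaacbcabbbcbc  c
   10  baacbcabbbcbcb$ccacaaaac  c
   11  bbbcbcb$ccacaaaacbaacbca  a
   12  bbcbcb$ccacaaaacbaacbcab  b
   13  bcabbbcbcb$ccacaaaacbaac  c
   14  bcb$ccacaaaacbaacbcabbbc  c
   15  bcbcb$ccacaaaacbaacbcabb  b
   16  caaaacbaacbcabbbcbcb$cca  a
   17  cabbbcbcb$ccacaaaacbaacb  b
   18  cacaaaacbaacbcabbbcbcb$c  c
   19  cb$ccacaaaacbaacbcabbbcb  b
   20  cbaacbcabbbcbcb$ccacaaaa  a
   21  cbcabbbcbcb$ccacaaaacbaa  a
   22  cbcb$ccacaaaacbaacbcabbb  b
   23  ccacaaaacbaacbcabbbcbcb$  $

bcaabccaaccabccbabcbaab$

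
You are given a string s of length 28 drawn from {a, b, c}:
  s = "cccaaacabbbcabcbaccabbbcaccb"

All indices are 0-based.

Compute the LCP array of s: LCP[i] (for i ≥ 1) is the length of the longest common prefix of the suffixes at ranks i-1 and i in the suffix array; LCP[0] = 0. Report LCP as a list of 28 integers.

sorted suffixes:
  #0 SA[0]=3  'aaacabbbcabcbaccabbbcaccb'
  #1 SA[1]=4  'aacabbbcabcbaccabbbcaccb'
  #2 SA[2]=7  'abbbcabcbaccabbbcaccb'
  #3 SA[3]=19  'abbbcaccb'
  #4 SA[4]=12  'abcbaccabbbcaccb'
  #5 SA[5]=5  'acabbbcabcbaccabbbcaccb'
  #6 SA[6]=16  'accabbbcaccb'
  #7 SA[7]=24  'accb'
  #8 SA[8]=27  'b'
  #9 SA[9]=15  'baccabbbcaccb'
  #10 SA[10]=8  'bbbcabcbaccabbbcaccb'
  #11 SA[11]=20  'bbbcaccb'
  #12 SA[12]=9  'bbcabcbaccabbbcaccb'
  #13 SA[13]=21  'bbcaccb'
  #14 SA[14]=10  'bcabcbaccabbbcaccb'
  #15 SA[15]=22  'bcaccb'
  #16 SA[16]=13  'bcbaccabbbcaccb'
  #17 SA[17]=2  'caaacabbbcabcbaccabbbcaccb'
  #18 SA[18]=6  'cabbbcabcbaccabbbcaccb'
  #19 SA[19]=18  'cabbbcaccb'
  #20 SA[20]=11  'cabcbaccabbbcaccb'
  #21 SA[21]=23  'caccb'
  #22 SA[22]=26  'cb'
  #23 SA[23]=14  'cbaccabbbcaccb'
  #24 SA[24]=1  'ccaaacabbbcabcbaccabbbcaccb'
  #25 SA[25]=17  'ccabbbcaccb'
  #26 SA[26]=25  'ccb'
  #27 SA[27]=0  'cccaaacabbbcabcbaccabbbcaccb'

SA = [3, 4, 7, 19, 12, 5, 16, 24, 27, 15, 8, 20, 9, 21, 10, 22, 13, 2, 6, 18, 11, 23, 26, 14, 1, 17, 25, 0]
[i] adj suffixes → lcp
  [1] 3/4 → 2 ('aa')
  [2] 4/7 → 1 ('a')
  [3] 7/19 → 6 ('abbbca')
  [4] 19/12 → 2 ('ab')
  [5] 12/5 → 1 ('a')
  [6] 5/16 → 2 ('ac')
  [7] 16/24 → 3 ('acc')
  [8] 24/27 → 0 ('')
  [9] 27/15 → 1 ('b')
  [10] 15/8 → 1 ('b')
  [11] 8/20 → 5 ('bbbca')
  [12] 20/9 → 2 ('bb')
  [13] 9/21 → 4 ('bbca')
  [14] 21/10 → 1 ('b')
  [15] 10/22 → 3 ('bca')
  [16] 22/13 → 2 ('bc')
  [17] 13/2 → 0 ('')
  [18] 2/6 → 2 ('ca')
  [19] 6/18 → 7 ('cabbbca')
  [20] 18/11 → 3 ('cab')
  [21] 11/23 → 2 ('ca')
  [22] 23/26 → 1 ('c')
  [23] 26/14 → 2 ('cb')
  [24] 14/1 → 1 ('c')
  [25] 1/17 → 3 ('cca')
  [26] 17/25 → 2 ('cc')
  [27] 25/0 → 2 ('cc')

[0, 2, 1, 6, 2, 1, 2, 3, 0, 1, 1, 5, 2, 4, 1, 3, 2, 0, 2, 7, 3, 2, 1, 2, 1, 3, 2, 2]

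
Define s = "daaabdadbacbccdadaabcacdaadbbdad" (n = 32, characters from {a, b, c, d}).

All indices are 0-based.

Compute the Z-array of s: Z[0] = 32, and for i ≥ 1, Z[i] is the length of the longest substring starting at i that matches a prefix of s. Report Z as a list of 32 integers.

[32, 0, 0, 0, 0, 2, 0, 1, 0, 0, 0, 0, 0, 0, 2, 0, 3, 0, 0, 0, 0, 0, 0, 3, 0, 0, 1, 0, 0, 2, 0, 1]

Z[0]=32
i=1: outside box; Z[1]=0
i=2: outside box; Z[2]=0
i=3: outside box; Z[3]=0
i=4: outside box; Z[4]=0
i=5: outside box; Z[5]=2 grow→box=[5,7)
i=6: min(r-i=1, Z[1]=0)=0; Z[6]=0
i=7: outside box; Z[7]=1 grow→box=[7,8)
i=8: outside box; Z[8]=0
i=9: outside box; Z[9]=0
i=10: outside box; Z[10]=0
i=11: outside box; Z[11]=0
i=12: outside box; Z[12]=0
i=13: outside box; Z[13]=0
i=14: outside box; Z[14]=2 grow→box=[14,16)
i=15: min(r-i=1, Z[1]=0)=0; Z[15]=0
i=16: outside box; Z[16]=3 grow→box=[16,19)
i=17: min(r-i=2, Z[1]=0)=0; Z[17]=0
i=18: min(r-i=1, Z[2]=0)=0; Z[18]=0
i=19: outside box; Z[19]=0
i=20: outside box; Z[20]=0
i=21: outside box; Z[21]=0
i=22: outside box; Z[22]=0
i=23: outside box; Z[23]=3 grow→box=[23,26)
i=24: min(r-i=2, Z[1]=0)=0; Z[24]=0
i=25: min(r-i=1, Z[2]=0)=0; Z[25]=0
i=26: outside box; Z[26]=1 grow→box=[26,27)
i=27: outside box; Z[27]=0
i=28: outside box; Z[28]=0
i=29: outside box; Z[29]=2 grow→box=[29,31)
i=30: min(r-i=1, Z[1]=0)=0; Z[30]=0
i=31: outside box; Z[31]=1 grow→box=[31,32)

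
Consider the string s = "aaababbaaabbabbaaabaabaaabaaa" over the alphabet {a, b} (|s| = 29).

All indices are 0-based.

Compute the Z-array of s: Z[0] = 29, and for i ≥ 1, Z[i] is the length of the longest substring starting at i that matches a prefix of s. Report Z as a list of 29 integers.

[29, 2, 1, 0, 1, 0, 0, 4, 2, 1, 0, 0, 1, 0, 0, 5, 2, 1, 0, 2, 1, 0, 5, 2, 1, 0, 3, 2, 1]

Z[0]=29
i=1: i≥r, start 0; Z[1]=2 grow→box=[1,3)
i=2: min(r-i=1, Z[1]=2)=1; Z[2]=1
i=3: i≥r, start 0; Z[3]=0
i=4: i≥r, start 0; Z[4]=1 grow→box=[4,5)
i=5: i≥r, start 0; Z[5]=0
i=6: i≥r, start 0; Z[6]=0
i=7: i≥r, start 0; Z[7]=4 grow→box=[7,11)
i=8: min(r-i=3, Z[1]=2)=2; Z[8]=2
i=9: min(r-i=2, Z[2]=1)=1; Z[9]=1
i=10: min(r-i=1, Z[3]=0)=0; Z[10]=0
i=11: i≥r, start 0; Z[11]=0
i=12: i≥r, start 0; Z[12]=1 grow→box=[12,13)
i=13: i≥r, start 0; Z[13]=0
i=14: i≥r, start 0; Z[14]=0
i=15: i≥r, start 0; Z[15]=5 grow→box=[15,20)
i=16: min(r-i=4, Z[1]=2)=2; Z[16]=2
i=17: min(r-i=3, Z[2]=1)=1; Z[17]=1
i=18: min(r-i=2, Z[3]=0)=0; Z[18]=0
i=19: min(r-i=1, Z[4]=1)=1; Z[19]=2 grow→box=[19,21)
i=20: min(r-i=1, Z[1]=2)=1; Z[20]=1
i=21: i≥r, start 0; Z[21]=0
i=22: i≥r, start 0; Z[22]=5 grow→box=[22,27)
i=23: min(r-i=4, Z[1]=2)=2; Z[23]=2
i=24: min(r-i=3, Z[2]=1)=1; Z[24]=1
i=25: min(r-i=2, Z[3]=0)=0; Z[25]=0
i=26: min(r-i=1, Z[4]=1)=1; Z[26]=3 grow→box=[26,29)
i=27: min(r-i=2, Z[1]=2)=2; Z[27]=2
i=28: min(r-i=1, Z[2]=1)=1; Z[28]=1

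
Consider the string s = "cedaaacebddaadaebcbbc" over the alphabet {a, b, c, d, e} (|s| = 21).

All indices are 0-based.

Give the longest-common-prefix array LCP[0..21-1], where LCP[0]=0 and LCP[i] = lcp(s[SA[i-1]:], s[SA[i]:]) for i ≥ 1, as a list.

rank | idx | suffix
   0 |   3 | aaacebddaadaebcbbc
   1 |   4 | aacebddaadaebcbbc
   2 |  11 | aadaebcbbc
   3 |   5 | acebddaadaebcbbc
   4 |  12 | adaebcbbc
   5 |  14 | aebcbbc
   6 |  18 | bbc
   7 |  19 | bc
   8 |  16 | bcbbc
   9 |   8 | bddaadaebcbbc
  10 |  20 | c
  11 |  17 | cbbc
  12 |   6 | cebddaadaebcbbc
  13 |   0 | cedaaacebddaadaebcbbc
  14 |   2 | daaacebddaadaebcbbc
  15 |  10 | daadaebcbbc
  16 |  13 | daebcbbc
  17 |   9 | ddaadaebcbbc
  18 |  15 | ebcbbc
  19 |   7 | ebddaadaebcbbc
  20 |   1 | edaaacebddaadaebcbbc

SA = [3, 4, 11, 5, 12, 14, 18, 19, 16, 8, 20, 17, 6, 0, 2, 10, 13, 9, 15, 7, 1]
[i] adj suffixes → lcp
  [1] 3/4 → 2 ('aa')
  [2] 4/11 → 2 ('aa')
  [3] 11/5 → 1 ('a')
  [4] 5/12 → 1 ('a')
  [5] 12/14 → 1 ('a')
  [6] 14/18 → 0 ('')
  [7] 18/19 → 1 ('b')
  [8] 19/16 → 2 ('bc')
  [9] 16/8 → 1 ('b')
  [10] 8/20 → 0 ('')
  [11] 20/17 → 1 ('c')
  [12] 17/6 → 1 ('c')
  [13] 6/0 → 2 ('ce')
  [14] 0/2 → 0 ('')
  [15] 2/10 → 3 ('daa')
  [16] 10/13 → 2 ('da')
  [17] 13/9 → 1 ('d')
  [18] 9/15 → 0 ('')
  [19] 15/7 → 2 ('eb')
  [20] 7/1 → 1 ('e')

[0, 2, 2, 1, 1, 1, 0, 1, 2, 1, 0, 1, 1, 2, 0, 3, 2, 1, 0, 2, 1]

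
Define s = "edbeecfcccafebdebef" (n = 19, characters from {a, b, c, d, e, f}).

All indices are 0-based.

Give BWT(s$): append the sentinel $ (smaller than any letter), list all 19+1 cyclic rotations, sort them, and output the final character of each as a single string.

rank  rotation              last
    0  $edbeecfcccafebdebef  f
    1  afebdebef$edbeecfccc  c
    2  bdebef$edbeecfcccafe  e
    3  beecfcccafebdebef$ed  d
    4  bef$edbeecfcccafebde  e
    5  cafebdebef$edbeecfcc  c
    6  ccafebdebef$edbeecfc  c
    7  cccafebdebef$edbeecf  f
    8  cfcccafebdebef$edbee  e
    9  dbeecfcccafebdebef$e  e
   10  debef$edbeecfcccafeb  b
   11  ebdebef$edbeecfcccaf  f
   12  ebef$edbeecfcccafebd  d
   13  ecfcccafebdebef$edbe  e
   14  edbeecfcccafebdebef$  $
   15  eecfcccafebdebef$edb  b
   16  ef$edbeecfcccafebdeb  b
   17  f$edbeecfcccafebdebe  e
   18  fcccafebdebef$edbeec  c
   19  febdebef$edbeecfccca  a

fcedeccfeebfde$bbeca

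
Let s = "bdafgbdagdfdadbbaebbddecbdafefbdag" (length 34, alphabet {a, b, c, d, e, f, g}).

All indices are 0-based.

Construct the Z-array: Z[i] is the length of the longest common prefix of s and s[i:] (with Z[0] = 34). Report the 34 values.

[34, 0, 0, 0, 0, 3, 0, 0, 0, 0, 0, 0, 0, 0, 1, 1, 0, 0, 1, 2, 0, 0, 0, 0, 4, 0, 0, 0, 0, 0, 3, 0, 0, 0]

Z[0]=34
i=1: outside box; Z[1]=0
i=2: outside box; Z[2]=0
i=3: outside box; Z[3]=0
i=4: outside box; Z[4]=0
i=5: outside box; Z[5]=3 grow→box=[5,8)
i=6: min(r-i=2, Z[1]=0)=0; Z[6]=0
i=7: min(r-i=1, Z[2]=0)=0; Z[7]=0
i=8: outside box; Z[8]=0
i=9: outside box; Z[9]=0
i=10: outside box; Z[10]=0
i=11: outside box; Z[11]=0
i=12: outside box; Z[12]=0
i=13: outside box; Z[13]=0
i=14: outside box; Z[14]=1 grow→box=[14,15)
i=15: outside box; Z[15]=1 grow→box=[15,16)
i=16: outside box; Z[16]=0
i=17: outside box; Z[17]=0
i=18: outside box; Z[18]=1 grow→box=[18,19)
i=19: outside box; Z[19]=2 grow→box=[19,21)
i=20: min(r-i=1, Z[1]=0)=0; Z[20]=0
i=21: outside box; Z[21]=0
i=22: outside box; Z[22]=0
i=23: outside box; Z[23]=0
i=24: outside box; Z[24]=4 grow→box=[24,28)
i=25: min(r-i=3, Z[1]=0)=0; Z[25]=0
i=26: min(r-i=2, Z[2]=0)=0; Z[26]=0
i=27: min(r-i=1, Z[3]=0)=0; Z[27]=0
i=28: outside box; Z[28]=0
i=29: outside box; Z[29]=0
i=30: outside box; Z[30]=3 grow→box=[30,33)
i=31: min(r-i=2, Z[1]=0)=0; Z[31]=0
i=32: min(r-i=1, Z[2]=0)=0; Z[32]=0
i=33: outside box; Z[33]=0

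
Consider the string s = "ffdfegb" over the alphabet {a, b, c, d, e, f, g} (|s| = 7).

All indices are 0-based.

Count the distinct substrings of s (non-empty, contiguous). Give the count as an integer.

rank→(start, suffix):
  0 → (6, 'b')
  1 → (2, 'dfegb')
  2 → (4, 'egb')
  3 → (1, 'fdfegb')
  4 → (3, 'fegb')
  5 → (0, 'ffdfegb')
  6 → (5, 'gb')

SA = [6, 2, 4, 1, 3, 0, 5]
[i] adj suffixes → lcp
  [1] 6/2 → 0 ('')
  [2] 2/4 → 0 ('')
  [3] 4/1 → 0 ('')
  [4] 1/3 → 1 ('f')
  [5] 3/0 → 1 ('f')
  [6] 0/5 → 0 ('')

n(n+1)/2 = 7·8/2 = 28
Σ LCP = 0 + 0 + 0 + 0 + 1 + 1 + 0 = 2
distinct = 28 − 2 = 26

26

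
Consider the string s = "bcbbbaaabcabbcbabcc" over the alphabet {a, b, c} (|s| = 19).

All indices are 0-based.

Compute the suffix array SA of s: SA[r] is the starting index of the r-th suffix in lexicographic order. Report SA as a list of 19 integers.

[5, 6, 10, 7, 15, 4, 14, 3, 2, 11, 8, 12, 0, 16, 18, 9, 13, 1, 17]

sorted suffixes:
  #0 SA[0]=5  'aaabcabbcbabcc'
  #1 SA[1]=6  'aabcabbcbabcc'
  #2 SA[2]=10  'abbcbabcc'
  #3 SA[3]=7  'abcabbcbabcc'
  #4 SA[4]=15  'abcc'
  #5 SA[5]=4  'baaabcabbcbabcc'
  #6 SA[6]=14  'babcc'
  #7 SA[7]=3  'bbaaabcabbcbabcc'
  #8 SA[8]=2  'bbbaaabcabbcbabcc'
  #9 SA[9]=11  'bbcbabcc'
  #10 SA[10]=8  'bcabbcbabcc'
  #11 SA[11]=12  'bcbabcc'
  #12 SA[12]=0  'bcbbbaaabcabbcbabcc'
  #13 SA[13]=16  'bcc'
  #14 SA[14]=18  'c'
  #15 SA[15]=9  'cabbcbabcc'
  #16 SA[16]=13  'cbabcc'
  #17 SA[17]=1  'cbbbaaabcabbcbabcc'
  #18 SA[18]=17  'cc'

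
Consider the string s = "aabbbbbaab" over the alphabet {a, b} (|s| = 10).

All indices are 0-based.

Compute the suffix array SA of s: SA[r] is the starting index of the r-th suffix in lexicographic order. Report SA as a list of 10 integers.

sorted suffixes:
  #0 SA[0]=7  'aab'
  #1 SA[1]=0  'aabbbbbaab'
  #2 SA[2]=8  'ab'
  #3 SA[3]=1  'abbbbbaab'
  #4 SA[4]=9  'b'
  #5 SA[5]=6  'baab'
  #6 SA[6]=5  'bbaab'
  #7 SA[7]=4  'bbbaab'
  #8 SA[8]=3  'bbbbaab'
  #9 SA[9]=2  'bbbbbaab'

[7, 0, 8, 1, 9, 6, 5, 4, 3, 2]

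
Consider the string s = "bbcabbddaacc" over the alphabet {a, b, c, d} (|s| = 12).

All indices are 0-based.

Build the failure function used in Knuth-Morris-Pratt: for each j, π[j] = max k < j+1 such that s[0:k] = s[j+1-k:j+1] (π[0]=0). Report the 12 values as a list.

π[0] = 0
j=1 s[j]='b': π[1]=1 (border 'b')
j=2 s[j]='c': k: 1→0; π[2]=0 (border '')
j=3 s[j]='a': π[3]=0 (border '')
j=4 s[j]='b': π[4]=1 (border 'b')
j=5 s[j]='b': π[5]=2 (border 'bb')
j=6 s[j]='d': k: 2→1→0; π[6]=0 (border '')
j=7 s[j]='d': π[7]=0 (border '')
j=8 s[j]='a': π[8]=0 (border '')
j=9 s[j]='a': π[9]=0 (border '')
j=10 s[j]='c': π[10]=0 (border '')
j=11 s[j]='c': π[11]=0 (border '')

[0, 1, 0, 0, 1, 2, 0, 0, 0, 0, 0, 0]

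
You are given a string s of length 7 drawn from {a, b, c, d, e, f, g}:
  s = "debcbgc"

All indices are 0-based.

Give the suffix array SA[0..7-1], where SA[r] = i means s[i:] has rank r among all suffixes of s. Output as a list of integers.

[2, 4, 6, 3, 0, 1, 5]

sorted suffixes:
  #0 SA[0]=2  'bcbgc'
  #1 SA[1]=4  'bgc'
  #2 SA[2]=6  'c'
  #3 SA[3]=3  'cbgc'
  #4 SA[4]=0  'debcbgc'
  #5 SA[5]=1  'ebcbgc'
  #6 SA[6]=5  'gc'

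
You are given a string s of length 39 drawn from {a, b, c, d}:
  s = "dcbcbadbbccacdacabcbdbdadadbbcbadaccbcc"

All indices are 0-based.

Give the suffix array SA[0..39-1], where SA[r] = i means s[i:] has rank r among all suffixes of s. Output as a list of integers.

rank | idx | suffix
   0 |  16 | abcbdbdadadbbcbadaccbcc
   1 |  14 | acabcbdbdadadbbcbadaccbcc
   2 |  33 | accbcc
   3 |  11 | acdacabcbdbdadadbbcbadaccbcc
   4 |  31 | adaccbcc
   5 |  23 | adadbbcbadaccbcc
   6 |  25 | adbbcbadaccbcc
   7 |   5 | adbbccacdacabcbdbdadadbbcbadaccbcc
   8 |  30 | badaccbcc
   9 |   4 | badbbccacdacabcbdbdadadbbcbadaccbcc
  10 |  27 | bbcbadaccbcc
  11 |   7 | bbccacdacabcbdbdadadbbcbadaccbcc
  12 |  28 | bcbadaccbcc
  13 |   2 | bcbadbbccacdacabcbdbdadadbbcbadaccbcc
  14 |  17 | bcbdbdadadbbcbadaccbcc
  15 |  36 | bcc
  16 |   8 | bccacdacabcbdbdadadbbcbadaccbcc
  17 |  21 | bdadadbbcbadaccbcc
  18 |  19 | bdbdadadbbcbadaccbcc
  19 |  38 | c
  20 |  15 | cabcbdbdadadbbcbadaccbcc
  21 |  10 | cacdacabcbdbdadadbbcbadaccbcc
  22 |  29 | cbadaccbcc
  23 |   3 | cbadbbccacdacabcbdbdadadbbcbadaccbcc
  24 |   1 | cbcbadbbccacdacabcbdbdadadbbcbadaccbcc
  25 |  35 | cbcc
  26 |  18 | cbdbdadadbbcbadaccbcc
  27 |  37 | cc
  28 |   9 | ccacdacabcbdbdadadbbcbadaccbcc
  29 |  34 | ccbcc
  30 |  12 | cdacabcbdbdadadbbcbadaccbcc
  31 |  13 | dacabcbdbdadadbbcbadaccbcc
  32 |  32 | daccbcc
  33 |  22 | dadadbbcbadaccbcc
  34 |  24 | dadbbcbadaccbcc
  35 |  26 | dbbcbadaccbcc
  36 |   6 | dbbccacdacabcbdbdadadbbcbadaccbcc
  37 |  20 | dbdadadbbcbadaccbcc
  38 |   0 | dcbcbadbbccacdacabcbdbdadadbbcbadaccbcc

[16, 14, 33, 11, 31, 23, 25, 5, 30, 4, 27, 7, 28, 2, 17, 36, 8, 21, 19, 38, 15, 10, 29, 3, 1, 35, 18, 37, 9, 34, 12, 13, 32, 22, 24, 26, 6, 20, 0]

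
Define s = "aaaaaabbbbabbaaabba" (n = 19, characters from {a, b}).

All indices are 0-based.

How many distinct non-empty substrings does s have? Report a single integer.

sorted suffixes:
  #0 SA[0]=18  'a'
  #1 SA[1]=0  'aaaaaabbbbabbaaabba'
  #2 SA[2]=1  'aaaaabbbbabbaaabba'
  #3 SA[3]=2  'aaaabbbbabbaaabba'
  #4 SA[4]=13  'aaabba'
  #5 SA[5]=3  'aaabbbbabbaaabba'
  #6 SA[6]=14  'aabba'
  #7 SA[7]=4  'aabbbbabbaaabba'
  #8 SA[8]=15  'abba'
  #9 SA[9]=10  'abbaaabba'
  #10 SA[10]=5  'abbbbabbaaabba'
  #11 SA[11]=17  'ba'
  #12 SA[12]=12  'baaabba'
  #13 SA[13]=9  'babbaaabba'
  #14 SA[14]=16  'bba'
  #15 SA[15]=11  'bbaaabba'
  #16 SA[16]=8  'bbabbaaabba'
  #17 SA[17]=7  'bbbabbaaabba'
  #18 SA[18]=6  'bbbbabbaaabba'

SA = [18, 0, 1, 2, 13, 3, 14, 4, 15, 10, 5, 17, 12, 9, 16, 11, 8, 7, 6]
rank  pair      lcp
   1  s[18:],s[0:]  1  'a'
   2  s[0:],s[1:]  5  'aaaaa'
   3  s[1:],s[2:]  4  'aaaa'
   4  s[2:],s[13:]  3  'aaa'
   5  s[13:],s[3:]  5  'aaabb'
   6  s[3:],s[14:]  2  'aa'
   7  s[14:],s[4:]  4  'aabb'
   8  s[4:],s[15:]  1  'a'
   9  s[15:],s[10:]  4  'abba'
  10  s[10:],s[5:]  3  'abb'
  11  s[5:],s[17:]  0  ''
  12  s[17:],s[12:]  2  'ba'
  13  s[12:],s[9:]  2  'ba'
  14  s[9:],s[16:]  1  'b'
  15  s[16:],s[11:]  3  'bba'
  16  s[11:],s[8:]  3  'bba'
  17  s[8:],s[7:]  2  'bb'
  18  s[7:],s[6:]  3  'bbb'

n(n+1)/2 = 19·20/2 = 190
Σ LCP = 0 + 1 + 5 + 4 + 3 + 5 + 2 + 4 + 1 + 4 + 3 + 0 + 2 + 2 + 1 + 3 + 3 + 2 + 3 = 48
distinct = 190 − 48 = 142

142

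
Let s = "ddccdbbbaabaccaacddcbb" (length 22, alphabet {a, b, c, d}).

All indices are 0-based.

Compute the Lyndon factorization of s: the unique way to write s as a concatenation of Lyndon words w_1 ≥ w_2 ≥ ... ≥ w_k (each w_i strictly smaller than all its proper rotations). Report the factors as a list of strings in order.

emit factor 1: 'd' (i=0, period=1)
emit factor 2: 'd' (i=1, period=1)
emit factor 3: 'ccd' (i=2, period=3)
emit factor 4: 'b' (i=5, period=1)
emit factor 5: 'b' (i=6, period=1)
emit factor 6: 'b' (i=7, period=1)
emit factor 7: 'aabaccaacddcbb' (i=8, period=14)

["d", "d", "ccd", "b", "b", "b", "aabaccaacddcbb"]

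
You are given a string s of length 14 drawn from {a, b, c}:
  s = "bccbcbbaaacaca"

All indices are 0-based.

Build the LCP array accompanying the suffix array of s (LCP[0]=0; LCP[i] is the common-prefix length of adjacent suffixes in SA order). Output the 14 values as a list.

sorted suffixes:
  #0 SA[0]=13  'a'
  #1 SA[1]=7  'aaacaca'
  #2 SA[2]=8  'aacaca'
  #3 SA[3]=11  'aca'
  #4 SA[4]=9  'acaca'
  #5 SA[5]=6  'baaacaca'
  #6 SA[6]=5  'bbaaacaca'
  #7 SA[7]=3  'bcbbaaacaca'
  #8 SA[8]=0  'bccbcbbaaacaca'
  #9 SA[9]=12  'ca'
  #10 SA[10]=10  'caca'
  #11 SA[11]=4  'cbbaaacaca'
  #12 SA[12]=2  'cbcbbaaacaca'
  #13 SA[13]=1  'ccbcbbaaacaca'

SA = [13, 7, 8, 11, 9, 6, 5, 3, 0, 12, 10, 4, 2, 1]
[i] adj suffixes → lcp
  [1] 13/7 → 1 ('a')
  [2] 7/8 → 2 ('aa')
  [3] 8/11 → 1 ('a')
  [4] 11/9 → 3 ('aca')
  [5] 9/6 → 0 ('')
  [6] 6/5 → 1 ('b')
  [7] 5/3 → 1 ('b')
  [8] 3/0 → 2 ('bc')
  [9] 0/12 → 0 ('')
  [10] 12/10 → 2 ('ca')
  [11] 10/4 → 1 ('c')
  [12] 4/2 → 2 ('cb')
  [13] 2/1 → 1 ('c')

[0, 1, 2, 1, 3, 0, 1, 1, 2, 0, 2, 1, 2, 1]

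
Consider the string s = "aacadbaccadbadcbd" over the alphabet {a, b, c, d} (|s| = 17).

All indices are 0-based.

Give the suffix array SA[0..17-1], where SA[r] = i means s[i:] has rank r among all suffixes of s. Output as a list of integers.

[0, 1, 6, 3, 9, 12, 5, 11, 15, 2, 8, 14, 7, 16, 4, 10, 13]

sorted suffixes:
  #0 SA[0]=0  'aacadbaccadbadcbd'
  #1 SA[1]=1  'acadbaccadbadcbd'
  #2 SA[2]=6  'accadbadcbd'
  #3 SA[3]=3  'adbaccadbadcbd'
  #4 SA[4]=9  'adbadcbd'
  #5 SA[5]=12  'adcbd'
  #6 SA[6]=5  'baccadbadcbd'
  #7 SA[7]=11  'badcbd'
  #8 SA[8]=15  'bd'
  #9 SA[9]=2  'cadbaccadbadcbd'
  #10 SA[10]=8  'cadbadcbd'
  #11 SA[11]=14  'cbd'
  #12 SA[12]=7  'ccadbadcbd'
  #13 SA[13]=16  'd'
  #14 SA[14]=4  'dbaccadbadcbd'
  #15 SA[15]=10  'dbadcbd'
  #16 SA[16]=13  'dcbd'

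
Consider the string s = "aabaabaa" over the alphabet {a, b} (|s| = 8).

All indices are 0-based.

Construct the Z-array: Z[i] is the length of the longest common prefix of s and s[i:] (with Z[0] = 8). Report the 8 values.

Z[0]=8
i=1: i≥r, start 0; Z[1]=1 extend→box=[1,2)
i=2: i≥r, start 0; Z[2]=0
i=3: i≥r, start 0; Z[3]=5 extend→box=[3,8)
i=4: min(r-i=4, Z[1]=1)=1; Z[4]=1
i=5: min(r-i=3, Z[2]=0)=0; Z[5]=0
i=6: min(r-i=2, Z[3]=5)=2; Z[6]=2
i=7: min(r-i=1, Z[4]=1)=1; Z[7]=1

[8, 1, 0, 5, 1, 0, 2, 1]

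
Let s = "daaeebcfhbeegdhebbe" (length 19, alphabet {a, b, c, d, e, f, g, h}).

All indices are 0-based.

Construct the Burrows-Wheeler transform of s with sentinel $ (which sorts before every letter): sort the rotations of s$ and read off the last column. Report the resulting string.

edaeebhb$gbheabecefd

rank  rotation              last
    0  $daaeebcfhbeegdhebbe  e
    1  aaeebcfhbeegdhebbe$d  d
    2  aeebcfhbeegdhebbe$da  a
    3  bbe$daaeebcfhbeegdhe  e
    4  bcfhbeegdhebbe$daaee  e
    5  be$daaeebcfhbeegdheb  b
    6  beegdhebbe$daaeebcfh  h
    7  cfhbeegdhebbe$daaeeb  b
    8  daaeebcfhbeegdhebbe$  $
    9  dhebbe$daaeebcfhbeeg  g
   10  e$daaeebcfhbeegdhebb  b
   11  ebbe$daaeebcfhbeegdh  h
   12  ebcfhbeegdhebbe$daae  e
   13  eebcfhbeegdhebbe$daa  a
   14  eegdhebbe$daaeebcfhb  b
   15  egdhebbe$daaeebcfhbe  e
   16  fhbeegdhebbe$daaeebc  c
   17  gdhebbe$daaeebcfhbee  e
   18  hbeegdhebbe$daaeebcf  f
   19  hebbe$daaeebcfhbeegd  d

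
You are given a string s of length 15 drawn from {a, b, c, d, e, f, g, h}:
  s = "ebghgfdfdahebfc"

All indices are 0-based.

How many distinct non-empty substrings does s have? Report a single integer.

111

rank→(start, suffix):
  0 → (9, 'ahebfc')
  1 → (12, 'bfc')
  2 → (1, 'bghgfdfdahebfc')
  3 → (14, 'c')
  4 → (8, 'dahebfc')
  5 → (6, 'dfdahebfc')
  6 → (11, 'ebfc')
  7 → (0, 'ebghgfdfdahebfc')
  8 → (13, 'fc')
  9 → (7, 'fdahebfc')
  10 → (5, 'fdfdahebfc')
  11 → (4, 'gfdfdahebfc')
  12 → (2, 'ghgfdfdahebfc')
  13 → (10, 'hebfc')
  14 → (3, 'hgfdfdahebfc')

SA = [9, 12, 1, 14, 8, 6, 11, 0, 13, 7, 5, 4, 2, 10, 3]
rank  pair      lcp
   1  s[9:],s[12:]  0  ''
   2  s[12:],s[1:]  1  'b'
   3  s[1:],s[14:]  0  ''
   4  s[14:],s[8:]  0  ''
   5  s[8:],s[6:]  1  'd'
   6  s[6:],s[11:]  0  ''
   7  s[11:],s[0:]  2  'eb'
   8  s[0:],s[13:]  0  ''
   9  s[13:],s[7:]  1  'f'
  10  s[7:],s[5:]  2  'fd'
  11  s[5:],s[4:]  0  ''
  12  s[4:],s[2:]  1  'g'
  13  s[2:],s[10:]  0  ''
  14  s[10:],s[3:]  1  'h'

n(n+1)/2 = 15·16/2 = 120
Σ LCP = 0 + 0 + 1 + 0 + 0 + 1 + 0 + 2 + 0 + 1 + 2 + 0 + 1 + 0 + 1 = 9
distinct = 120 − 9 = 111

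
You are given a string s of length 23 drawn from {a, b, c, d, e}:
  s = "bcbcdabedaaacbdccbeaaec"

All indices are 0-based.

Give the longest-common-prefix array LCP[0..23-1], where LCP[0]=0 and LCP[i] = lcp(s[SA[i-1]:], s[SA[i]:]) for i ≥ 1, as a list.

[0, 2, 2, 1, 1, 1, 0, 2, 1, 1, 2, 0, 1, 2, 2, 1, 1, 0, 2, 1, 0, 1, 1]

rank→(start, suffix):
  0 → (9, 'aaacbdccbeaaec')
  1 → (10, 'aacbdccbeaaec')
  2 → (19, 'aaec')
  3 → (5, 'abedaaacbdccbeaaec')
  4 → (11, 'acbdccbeaaec')
  5 → (20, 'aec')
  6 → (0, 'bcbcdabedaaacbdccbeaaec')
  7 → (2, 'bcdabedaaacbdccbeaaec')
  8 → (13, 'bdccbeaaec')
  9 → (17, 'beaaec')
  10 → (6, 'bedaaacbdccbeaaec')
  11 → (22, 'c')
  12 → (1, 'cbcdabedaaacbdccbeaaec')
  13 → (12, 'cbdccbeaaec')
  14 → (16, 'cbeaaec')
  15 → (15, 'ccbeaaec')
  16 → (3, 'cdabedaaacbdccbeaaec')
  17 → (8, 'daaacbdccbeaaec')
  18 → (4, 'dabedaaacbdccbeaaec')
  19 → (14, 'dccbeaaec')
  20 → (18, 'eaaec')
  21 → (21, 'ec')
  22 → (7, 'edaaacbdccbeaaec')

SA = [9, 10, 19, 5, 11, 20, 0, 2, 13, 17, 6, 22, 1, 12, 16, 15, 3, 8, 4, 14, 18, 21, 7]
rank  pair      lcp
   1  s[9:],s[10:]  2  'aa'
   2  s[10:],s[19:]  2  'aa'
   3  s[19:],s[5:]  1  'a'
   4  s[5:],s[11:]  1  'a'
   5  s[11:],s[20:]  1  'a'
   6  s[20:],s[0:]  0  ''
   7  s[0:],s[2:]  2  'bc'
   8  s[2:],s[13:]  1  'b'
   9  s[13:],s[17:]  1  'b'
  10  s[17:],s[6:]  2  'be'
  11  s[6:],s[22:]  0  ''
  12  s[22:],s[1:]  1  'c'
  13  s[1:],s[12:]  2  'cb'
  14  s[12:],s[16:]  2  'cb'
  15  s[16:],s[15:]  1  'c'
  16  s[15:],s[3:]  1  'c'
  17  s[3:],s[8:]  0  ''
  18  s[8:],s[4:]  2  'da'
  19  s[4:],s[14:]  1  'd'
  20  s[14:],s[18:]  0  ''
  21  s[18:],s[21:]  1  'e'
  22  s[21:],s[7:]  1  'e'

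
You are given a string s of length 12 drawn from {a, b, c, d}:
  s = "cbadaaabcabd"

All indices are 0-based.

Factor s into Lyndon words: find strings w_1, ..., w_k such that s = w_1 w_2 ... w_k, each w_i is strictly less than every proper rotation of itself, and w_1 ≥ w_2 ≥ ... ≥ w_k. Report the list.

emit factor 1: 'c' (i=0, period=1)
emit factor 2: 'b' (i=1, period=1)
emit factor 3: 'ad' (i=2, period=2)
emit factor 4: 'aaabcabd' (i=4, period=8)

["c", "b", "ad", "aaabcabd"]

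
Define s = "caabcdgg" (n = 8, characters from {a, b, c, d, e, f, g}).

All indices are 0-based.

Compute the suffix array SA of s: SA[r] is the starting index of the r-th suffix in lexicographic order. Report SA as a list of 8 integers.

sorted suffixes:
  #0 SA[0]=1  'aabcdgg'
  #1 SA[1]=2  'abcdgg'
  #2 SA[2]=3  'bcdgg'
  #3 SA[3]=0  'caabcdgg'
  #4 SA[4]=4  'cdgg'
  #5 SA[5]=5  'dgg'
  #6 SA[6]=7  'g'
  #7 SA[7]=6  'gg'

[1, 2, 3, 0, 4, 5, 7, 6]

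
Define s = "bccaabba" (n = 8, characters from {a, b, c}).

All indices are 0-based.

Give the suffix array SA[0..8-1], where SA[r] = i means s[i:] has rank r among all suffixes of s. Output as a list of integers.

sorted suffixes:
  #0 SA[0]=7  'a'
  #1 SA[1]=3  'aabba'
  #2 SA[2]=4  'abba'
  #3 SA[3]=6  'ba'
  #4 SA[4]=5  'bba'
  #5 SA[5]=0  'bccaabba'
  #6 SA[6]=2  'caabba'
  #7 SA[7]=1  'ccaabba'

[7, 3, 4, 6, 5, 0, 2, 1]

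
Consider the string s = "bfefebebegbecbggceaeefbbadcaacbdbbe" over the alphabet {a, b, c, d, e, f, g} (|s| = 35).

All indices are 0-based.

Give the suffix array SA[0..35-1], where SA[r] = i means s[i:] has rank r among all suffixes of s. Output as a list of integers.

sorted suffixes:
  #0 SA[0]=27  'aacbdbbe'
  #1 SA[1]=28  'acbdbbe'
  #2 SA[2]=24  'adcaacbdbbe'
  #3 SA[3]=18  'aeefbbadcaacbdbbe'
  #4 SA[4]=23  'badcaacbdbbe'
  #5 SA[5]=22  'bbadcaacbdbbe'
  #6 SA[6]=32  'bbe'
  #7 SA[7]=30  'bdbbe'
  #8 SA[8]=33  'be'
  #9 SA[9]=5  'bebegbecbggceaeefbbadcaacbdbbe'
  #10 SA[10]=10  'becbggceaeefbbadcaacbdbbe'
  #11 SA[11]=7  'begbecbggceaeefbbadcaacbdbbe'
  #12 SA[12]=0  'bfefebebegbecbggceaeefbbadcaacbdbbe'
  #13 SA[13]=13  'bggceaeefbbadcaacbdbbe'
  #14 SA[14]=26  'caacbdbbe'
  #15 SA[15]=29  'cbdbbe'
  #16 SA[16]=12  'cbggceaeefbbadcaacbdbbe'
  #17 SA[17]=16  'ceaeefbbadcaacbdbbe'
  #18 SA[18]=31  'dbbe'
  #19 SA[19]=25  'dcaacbdbbe'
  #20 SA[20]=34  'e'
  #21 SA[21]=17  'eaeefbbadcaacbdbbe'
  #22 SA[22]=4  'ebebegbecbggceaeefbbadcaacbdbbe'
  #23 SA[23]=6  'ebegbecbggceaeefbbadcaacbdbbe'
  #24 SA[24]=11  'ecbggceaeefbbadcaacbdbbe'
  #25 SA[25]=19  'eefbbadcaacbdbbe'
  #26 SA[26]=20  'efbbadcaacbdbbe'
  #27 SA[27]=2  'efebebegbecbggceaeefbbadcaacbdbbe'
  #28 SA[28]=8  'egbecbggceaeefbbadcaacbdbbe'
  #29 SA[29]=21  'fbbadcaacbdbbe'
  #30 SA[30]=3  'febebegbecbggceaeefbbadcaacbdbbe'
  #31 SA[31]=1  'fefebebegbecbggceaeefbbadcaacbdbbe'
  #32 SA[32]=9  'gbecbggceaeefbbadcaacbdbbe'
  #33 SA[33]=15  'gceaeefbbadcaacbdbbe'
  #34 SA[34]=14  'ggceaeefbbadcaacbdbbe'

[27, 28, 24, 18, 23, 22, 32, 30, 33, 5, 10, 7, 0, 13, 26, 29, 12, 16, 31, 25, 34, 17, 4, 6, 11, 19, 20, 2, 8, 21, 3, 1, 9, 15, 14]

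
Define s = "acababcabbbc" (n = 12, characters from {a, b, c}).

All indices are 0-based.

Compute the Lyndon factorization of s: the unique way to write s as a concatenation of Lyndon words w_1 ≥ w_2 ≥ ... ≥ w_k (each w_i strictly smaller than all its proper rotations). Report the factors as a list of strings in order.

emit factor 1: 'ac' (i=0, period=2)
emit factor 2: 'ababcabbbc' (i=2, period=10)

["ac", "ababcabbbc"]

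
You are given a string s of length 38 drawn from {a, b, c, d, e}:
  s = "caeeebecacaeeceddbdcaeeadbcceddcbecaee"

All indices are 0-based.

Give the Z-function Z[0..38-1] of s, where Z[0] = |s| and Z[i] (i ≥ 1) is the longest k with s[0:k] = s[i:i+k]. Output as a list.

[38, 0, 0, 0, 0, 0, 0, 2, 0, 4, 0, 0, 0, 1, 0, 0, 0, 0, 0, 4, 0, 0, 0, 0, 0, 0, 1, 1, 0, 0, 0, 1, 0, 0, 4, 0, 0, 0]

Z[0]=38
i=1: i≥r, start 0; Z[1]=0
i=2: i≥r, start 0; Z[2]=0
i=3: i≥r, start 0; Z[3]=0
i=4: i≥r, start 0; Z[4]=0
i=5: i≥r, start 0; Z[5]=0
i=6: i≥r, start 0; Z[6]=0
i=7: i≥r, start 0; Z[7]=2 grow→box=[7,9)
i=8: min(r-i=1, Z[1]=0)=0; Z[8]=0
i=9: i≥r, start 0; Z[9]=4 grow→box=[9,13)
i=10: min(r-i=3, Z[1]=0)=0; Z[10]=0
i=11: min(r-i=2, Z[2]=0)=0; Z[11]=0
i=12: min(r-i=1, Z[3]=0)=0; Z[12]=0
i=13: i≥r, start 0; Z[13]=1 grow→box=[13,14)
i=14: i≥r, start 0; Z[14]=0
i=15: i≥r, start 0; Z[15]=0
i=16: i≥r, start 0; Z[16]=0
i=17: i≥r, start 0; Z[17]=0
i=18: i≥r, start 0; Z[18]=0
i=19: i≥r, start 0; Z[19]=4 grow→box=[19,23)
i=20: min(r-i=3, Z[1]=0)=0; Z[20]=0
i=21: min(r-i=2, Z[2]=0)=0; Z[21]=0
i=22: min(r-i=1, Z[3]=0)=0; Z[22]=0
i=23: i≥r, start 0; Z[23]=0
i=24: i≥r, start 0; Z[24]=0
i=25: i≥r, start 0; Z[25]=0
i=26: i≥r, start 0; Z[26]=1 grow→box=[26,27)
i=27: i≥r, start 0; Z[27]=1 grow→box=[27,28)
i=28: i≥r, start 0; Z[28]=0
i=29: i≥r, start 0; Z[29]=0
i=30: i≥r, start 0; Z[30]=0
i=31: i≥r, start 0; Z[31]=1 grow→box=[31,32)
i=32: i≥r, start 0; Z[32]=0
i=33: i≥r, start 0; Z[33]=0
i=34: i≥r, start 0; Z[34]=4 grow→box=[34,38)
i=35: min(r-i=3, Z[1]=0)=0; Z[35]=0
i=36: min(r-i=2, Z[2]=0)=0; Z[36]=0
i=37: min(r-i=1, Z[3]=0)=0; Z[37]=0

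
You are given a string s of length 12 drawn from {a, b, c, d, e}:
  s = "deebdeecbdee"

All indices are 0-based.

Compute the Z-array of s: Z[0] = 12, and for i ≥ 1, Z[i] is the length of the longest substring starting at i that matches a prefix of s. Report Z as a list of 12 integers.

[12, 0, 0, 0, 3, 0, 0, 0, 0, 3, 0, 0]

Z[0]=12
i=1: outside box; Z[1]=0
i=2: outside box; Z[2]=0
i=3: outside box; Z[3]=0
i=4: outside box; Z[4]=3 grow→box=[4,7)
i=5: min(r-i=2, Z[1]=0)=0; Z[5]=0
i=6: min(r-i=1, Z[2]=0)=0; Z[6]=0
i=7: outside box; Z[7]=0
i=8: outside box; Z[8]=0
i=9: outside box; Z[9]=3 grow→box=[9,12)
i=10: min(r-i=2, Z[1]=0)=0; Z[10]=0
i=11: min(r-i=1, Z[2]=0)=0; Z[11]=0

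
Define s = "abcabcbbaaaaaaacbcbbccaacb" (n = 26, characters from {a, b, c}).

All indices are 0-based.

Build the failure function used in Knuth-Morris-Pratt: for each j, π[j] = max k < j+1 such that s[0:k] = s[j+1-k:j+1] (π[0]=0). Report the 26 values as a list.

[0, 0, 0, 1, 2, 3, 0, 0, 1, 1, 1, 1, 1, 1, 1, 0, 0, 0, 0, 0, 0, 0, 1, 1, 0, 0]

π[0] = 0
j=1 s[j]='b': π[1]=0 (border '')
j=2 s[j]='c': π[2]=0 (border '')
j=3 s[j]='a': π[3]=1 (border 'a')
j=4 s[j]='b': π[4]=2 (border 'ab')
j=5 s[j]='c': π[5]=3 (border 'abc')
j=6 s[j]='b': k: 3→0; π[6]=0 (border '')
j=7 s[j]='b': π[7]=0 (border '')
j=8 s[j]='a': π[8]=1 (border 'a')
j=9 s[j]='a': k: 1→0; π[9]=1 (border 'a')
j=10 s[j]='a': k: 1→0; π[10]=1 (border 'a')
j=11 s[j]='a': k: 1→0; π[11]=1 (border 'a')
j=12 s[j]='a': k: 1→0; π[12]=1 (border 'a')
j=13 s[j]='a': k: 1→0; π[13]=1 (border 'a')
j=14 s[j]='a': k: 1→0; π[14]=1 (border 'a')
j=15 s[j]='c': k: 1→0; π[15]=0 (border '')
j=16 s[j]='b': π[16]=0 (border '')
j=17 s[j]='c': π[17]=0 (border '')
j=18 s[j]='b': π[18]=0 (border '')
j=19 s[j]='b': π[19]=0 (border '')
j=20 s[j]='c': π[20]=0 (border '')
j=21 s[j]='c': π[21]=0 (border '')
j=22 s[j]='a': π[22]=1 (border 'a')
j=23 s[j]='a': k: 1→0; π[23]=1 (border 'a')
j=24 s[j]='c': k: 1→0; π[24]=0 (border '')
j=25 s[j]='b': π[25]=0 (border '')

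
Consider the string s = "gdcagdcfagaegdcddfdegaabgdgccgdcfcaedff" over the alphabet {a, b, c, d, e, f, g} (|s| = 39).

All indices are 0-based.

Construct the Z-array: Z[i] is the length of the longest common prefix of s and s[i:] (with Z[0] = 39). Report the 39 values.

Z[0]=39
i=1: i≥r, start 0; Z[1]=0
i=2: i≥r, start 0; Z[2]=0
i=3: i≥r, start 0; Z[3]=0
i=4: i≥r, start 0; Z[4]=3 scan→box=[4,7)
i=5: min(r-i=2, Z[1]=0)=0; Z[5]=0
i=6: min(r-i=1, Z[2]=0)=0; Z[6]=0
i=7: i≥r, start 0; Z[7]=0
i=8: i≥r, start 0; Z[8]=0
i=9: i≥r, start 0; Z[9]=1 scan→box=[9,10)
i=10: i≥r, start 0; Z[10]=0
i=11: i≥r, start 0; Z[11]=0
i=12: i≥r, start 0; Z[12]=3 scan→box=[12,15)
i=13: min(r-i=2, Z[1]=0)=0; Z[13]=0
i=14: min(r-i=1, Z[2]=0)=0; Z[14]=0
i=15: i≥r, start 0; Z[15]=0
i=16: i≥r, start 0; Z[16]=0
i=17: i≥r, start 0; Z[17]=0
i=18: i≥r, start 0; Z[18]=0
i=19: i≥r, start 0; Z[19]=0
i=20: i≥r, start 0; Z[20]=1 scan→box=[20,21)
i=21: i≥r, start 0; Z[21]=0
i=22: i≥r, start 0; Z[22]=0
i=23: i≥r, start 0; Z[23]=0
i=24: i≥r, start 0; Z[24]=2 scan→box=[24,26)
i=25: min(r-i=1, Z[1]=0)=0; Z[25]=0
i=26: i≥r, start 0; Z[26]=1 scan→box=[26,27)
i=27: i≥r, start 0; Z[27]=0
i=28: i≥r, start 0; Z[28]=0
i=29: i≥r, start 0; Z[29]=3 scan→box=[29,32)
i=30: min(r-i=2, Z[1]=0)=0; Z[30]=0
i=31: min(r-i=1, Z[2]=0)=0; Z[31]=0
i=32: i≥r, start 0; Z[32]=0
i=33: i≥r, start 0; Z[33]=0
i=34: i≥r, start 0; Z[34]=0
i=35: i≥r, start 0; Z[35]=0
i=36: i≥r, start 0; Z[36]=0
i=37: i≥r, start 0; Z[37]=0
i=38: i≥r, start 0; Z[38]=0

[39, 0, 0, 0, 3, 0, 0, 0, 0, 1, 0, 0, 3, 0, 0, 0, 0, 0, 0, 0, 1, 0, 0, 0, 2, 0, 1, 0, 0, 3, 0, 0, 0, 0, 0, 0, 0, 0, 0]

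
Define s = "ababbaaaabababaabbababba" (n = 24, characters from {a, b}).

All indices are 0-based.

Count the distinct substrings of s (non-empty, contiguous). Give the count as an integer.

231

sorted suffixes:
  #0 SA[0]=23  'a'
  #1 SA[1]=5  'aaaabababaabbababba'
  #2 SA[2]=6  'aaabababaabbababba'
  #3 SA[3]=7  'aabababaabbababba'
  #4 SA[4]=14  'aabbababba'
  #5 SA[5]=12  'abaabbababba'
  #6 SA[6]=10  'ababaabbababba'
  #7 SA[7]=8  'abababaabbababba'
  #8 SA[8]=18  'ababba'
  #9 SA[9]=0  'ababbaaaabababaabbababba'
  #10 SA[10]=20  'abba'
  #11 SA[11]=2  'abbaaaabababaabbababba'
  #12 SA[12]=15  'abbababba'
  #13 SA[13]=22  'ba'
  #14 SA[14]=4  'baaaabababaabbababba'
  #15 SA[15]=13  'baabbababba'
  #16 SA[16]=11  'babaabbababba'
  #17 SA[17]=9  'bababaabbababba'
  #18 SA[18]=17  'bababba'
  #19 SA[19]=19  'babba'
  #20 SA[20]=1  'babbaaaabababaabbababba'
  #21 SA[21]=21  'bba'
  #22 SA[22]=3  'bbaaaabababaabbababba'
  #23 SA[23]=16  'bbababba'

SA = [23, 5, 6, 7, 14, 12, 10, 8, 18, 0, 20, 2, 15, 22, 4, 13, 11, 9, 17, 19, 1, 21, 3, 16]
i: (SA[i-1],SA[i]) lcp shared
  1: (23,5) 1 'a'
  2: (5,6) 3 'aaa'
  3: (6,7) 2 'aa'
  4: (7,14) 3 'aab'
  5: (14,12) 1 'a'
  6: (12,10) 3 'aba'
  7: (10,8) 5 'ababa'
  8: (8,18) 4 'abab'
  9: (18,0) 6 'ababba'
  10: (0,20) 2 'ab'
  11: (20,2) 4 'abba'
  12: (2,15) 4 'abba'
  13: (15,22) 0 ''
  14: (22,4) 2 'ba'
  15: (4,13) 3 'baa'
  16: (13,11) 2 'ba'
  17: (11,9) 4 'baba'
  18: (9,17) 5 'babab'
  19: (17,19) 3 'bab'
  20: (19,1) 5 'babba'
  21: (1,21) 1 'b'
  22: (21,3) 3 'bba'
  23: (3,16) 3 'bba'

n(n+1)/2 = 24·25/2 = 300
Σ LCP = 0 + 1 + 3 + 2 + 3 + 1 + 3 + 5 + 4 + 6 + 2 + 4 + 4 + 0 + 2 + 3 + 2 + 4 + 5 + 3 + 5 + 1 + 3 + 3 = 69
distinct = 300 − 69 = 231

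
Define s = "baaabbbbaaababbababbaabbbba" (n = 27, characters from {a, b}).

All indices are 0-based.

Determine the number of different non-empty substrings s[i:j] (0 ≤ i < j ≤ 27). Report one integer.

sorted suffixes:
  #0 SA[0]=26  'a'
  #1 SA[1]=8  'aaababbababbaabbbba'
  #2 SA[2]=1  'aaabbbbaaababbababbaabbbba'
  #3 SA[3]=9  'aababbababbaabbbba'
  #4 SA[4]=20  'aabbbba'
  #5 SA[5]=2  'aabbbbaaababbababbaabbbba'
  #6 SA[6]=15  'ababbaabbbba'
  #7 SA[7]=10  'ababbababbaabbbba'
  #8 SA[8]=17  'abbaabbbba'
  #9 SA[9]=12  'abbababbaabbbba'
  #10 SA[10]=21  'abbbba'
  #11 SA[11]=3  'abbbbaaababbababbaabbbba'
  #12 SA[12]=25  'ba'
  #13 SA[13]=7  'baaababbababbaabbbba'
  #14 SA[14]=0  'baaabbbbaaababbababbaabbbba'
  #15 SA[15]=19  'baabbbba'
  #16 SA[16]=14  'bababbaabbbba'
  #17 SA[17]=16  'babbaabbbba'
  #18 SA[18]=11  'babbababbaabbbba'
  #19 SA[19]=24  'bba'
  #20 SA[20]=6  'bbaaababbababbaabbbba'
  #21 SA[21]=18  'bbaabbbba'
  #22 SA[22]=13  'bbababbaabbbba'
  #23 SA[23]=23  'bbba'
  #24 SA[24]=5  'bbbaaababbababbaabbbba'
  #25 SA[25]=22  'bbbba'
  #26 SA[26]=4  'bbbbaaababbababbaabbbba'

SA = [26, 8, 1, 9, 20, 2, 15, 10, 17, 12, 21, 3, 25, 7, 0, 19, 14, 16, 11, 24, 6, 18, 13, 23, 5, 22, 4]
rank  pair      lcp
   1  s[26:],s[8:]  1  'a'
   2  s[8:],s[1:]  4  'aaab'
   3  s[1:],s[9:]  2  'aa'
   4  s[9:],s[20:]  3  'aab'
   5  s[20:],s[2:]  7  'aabbbba'
   6  s[2:],s[15:]  1  'a'
   7  s[15:],s[10:]  6  'ababba'
   8  s[10:],s[17:]  2  'ab'
   9  s[17:],s[12:]  4  'abba'
  10  s[12:],s[21:]  3  'abb'
  11  s[21:],s[3:]  6  'abbbba'
  12  s[3:],s[25:]  0  ''
  13  s[25:],s[7:]  2  'ba'
  14  s[7:],s[0:]  5  'baaab'
  15  s[0:],s[19:]  3  'baa'
  16  s[19:],s[14:]  2  'ba'
  17  s[14:],s[16:]  3  'bab'
  18  s[16:],s[11:]  5  'babba'
  19  s[11:],s[24:]  1  'b'
  20  s[24:],s[6:]  3  'bba'
  21  s[6:],s[18:]  4  'bbaa'
  22  s[18:],s[13:]  3  'bba'
  23  s[13:],s[23:]  2  'bb'
  24  s[23:],s[5:]  4  'bbba'
  25  s[5:],s[22:]  3  'bbb'
  26  s[22:],s[4:]  5  'bbbba'

n(n+1)/2 = 27·28/2 = 378
Σ LCP = 0 + 1 + 4 + 2 + 3 + 7 + 1 + 6 + 2 + 4 + 3 + 6 + 0 + 2 + 5 + 3 + 2 + 3 + 5 + 1 + 3 + 4 + 3 + 2 + 4 + 3 + 5 = 84
distinct = 378 − 84 = 294

294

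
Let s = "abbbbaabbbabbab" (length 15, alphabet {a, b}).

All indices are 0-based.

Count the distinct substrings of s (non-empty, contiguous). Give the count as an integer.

87

rank | idx | suffix
   0 |   5 | aabbbabbab
   1 |  13 | ab
   2 |  10 | abbab
   3 |   6 | abbbabbab
   4 |   0 | abbbbaabbbabbab
   5 |  14 | b
   6 |   4 | baabbbabbab
   7 |  12 | bab
   8 |   9 | babbab
   9 |   3 | bbaabbbabbab
  10 |  11 | bbab
  11 |   8 | bbabbab
  12 |   2 | bbbaabbbabbab
  13 |   7 | bbbabbab
  14 |   1 | bbbbaabbbabbab

SA = [5, 13, 10, 6, 0, 14, 4, 12, 9, 3, 11, 8, 2, 7, 1]
[i] adj suffixes → lcp
  [1] 5/13 → 1 ('a')
  [2] 13/10 → 2 ('ab')
  [3] 10/6 → 3 ('abb')
  [4] 6/0 → 4 ('abbb')
  [5] 0/14 → 0 ('')
  [6] 14/4 → 1 ('b')
  [7] 4/12 → 2 ('ba')
  [8] 12/9 → 3 ('bab')
  [9] 9/3 → 1 ('b')
  [10] 3/11 → 3 ('bba')
  [11] 11/8 → 4 ('bbab')
  [12] 8/2 → 2 ('bb')
  [13] 2/7 → 4 ('bbba')
  [14] 7/1 → 3 ('bbb')

n(n+1)/2 = 15·16/2 = 120
Σ LCP = 0 + 1 + 2 + 3 + 4 + 0 + 1 + 2 + 3 + 1 + 3 + 4 + 2 + 4 + 3 = 33
distinct = 120 − 33 = 87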